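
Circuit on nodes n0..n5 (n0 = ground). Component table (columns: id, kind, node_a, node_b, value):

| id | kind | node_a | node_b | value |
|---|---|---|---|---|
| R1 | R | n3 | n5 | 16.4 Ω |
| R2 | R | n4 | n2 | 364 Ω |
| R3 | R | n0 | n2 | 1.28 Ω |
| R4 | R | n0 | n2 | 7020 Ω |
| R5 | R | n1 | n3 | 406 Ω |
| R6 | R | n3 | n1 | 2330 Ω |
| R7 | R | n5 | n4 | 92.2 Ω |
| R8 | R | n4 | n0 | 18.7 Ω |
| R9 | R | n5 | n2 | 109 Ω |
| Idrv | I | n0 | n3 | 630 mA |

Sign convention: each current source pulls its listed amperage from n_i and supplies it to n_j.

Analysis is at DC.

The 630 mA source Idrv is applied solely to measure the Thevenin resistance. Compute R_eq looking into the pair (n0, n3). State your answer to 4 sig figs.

R_eq = 71.50 Ω

MNA unknowns: 5 node voltages V₁..V_5
R1: Y=0.06098 on G[3,5]
R2: Y=0.002747 on G[4,2]
R3: Y=0.7812 on G[0,2]
R4: Y=0.0001425 on G[0,2]
R5: Y=0.002463 on G[1,3]
R6: Y=0.0004292 on G[3,1]
R7: Y=0.01085 on G[5,4]
R8: Y=0.05348 on G[4,0]
R9: Y=0.009174 on G[5,2]
Idrv: z[0]−=0.63, z[3]+=0.63
solve → V1=45.04, V2=0.4209, V3=45.04, V4=5.631, V5=34.71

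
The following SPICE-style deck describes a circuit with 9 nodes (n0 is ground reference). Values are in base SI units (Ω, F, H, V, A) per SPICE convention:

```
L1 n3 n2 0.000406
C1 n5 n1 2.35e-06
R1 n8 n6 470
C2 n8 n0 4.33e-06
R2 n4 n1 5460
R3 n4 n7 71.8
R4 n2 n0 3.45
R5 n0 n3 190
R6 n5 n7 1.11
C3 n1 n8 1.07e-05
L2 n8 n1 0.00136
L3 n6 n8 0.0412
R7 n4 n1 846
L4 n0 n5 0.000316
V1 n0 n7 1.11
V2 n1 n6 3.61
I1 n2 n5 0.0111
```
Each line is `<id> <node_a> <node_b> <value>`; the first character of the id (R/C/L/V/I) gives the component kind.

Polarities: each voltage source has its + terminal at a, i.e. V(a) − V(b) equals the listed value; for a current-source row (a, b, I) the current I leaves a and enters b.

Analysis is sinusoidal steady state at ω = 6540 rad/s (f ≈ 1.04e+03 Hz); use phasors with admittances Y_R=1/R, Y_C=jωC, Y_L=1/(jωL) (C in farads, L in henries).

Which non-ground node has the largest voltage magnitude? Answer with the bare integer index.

Element admittances at ω=6540 rad/s:
  Y(L1) = 0.000-0.3766j S between n3,n2
  Y(C1) = 0.000+0.01537j S between n5,n1
  Y(R1) = 0.002128+0.000j S between n8,n6
  Y(C2) = 0.000+0.02832j S between n8,n0
  Y(R2) = 0.0001832+0.000j S between n4,n1
  Y(R3) = 0.01393+0.000j S between n4,n7
  Y(R4) = 0.2899+0.000j S between n2,n0
  Y(R5) = 0.005263+0.000j S between n0,n3
  Y(R6) = 0.9009+0.000j S between n5,n7
  Y(C3) = 0.000+0.06998j S between n1,n8
  Y(L2) = 0.000-0.1124j S between n8,n1
  Y(L3) = 0.000-0.003711j S between n6,n8
  Y(R7) = 0.001182+0.000j S between n4,n1
  Y(L4) = 0.000-0.4839j S between n0,n5
  V1: constraint V(n0)−V(n7) = 1.11
  V2: constraint V(n1)−V(n6) = 3.61
  I1: injects 0.0111 A into n5 (from n2)
Assemble and solve the 10×10 MNA system:
  V(n1)=0.09943+0.05292j  V(n2)=-0.03761-9.372e-06j  V(n3)=-0.03760+0.0005162j  V(n4)=-1.002+0.004724j  V(n5)=-0.8654-0.4484j  V(n6)=-3.511+0.05292j  V(n7)=-1.110+0.000j  V(n8)=-0.5260-0.2190j
  i(V1)=-0.2218+0.4039j  i(V2)=-0.005341+0.01166j

6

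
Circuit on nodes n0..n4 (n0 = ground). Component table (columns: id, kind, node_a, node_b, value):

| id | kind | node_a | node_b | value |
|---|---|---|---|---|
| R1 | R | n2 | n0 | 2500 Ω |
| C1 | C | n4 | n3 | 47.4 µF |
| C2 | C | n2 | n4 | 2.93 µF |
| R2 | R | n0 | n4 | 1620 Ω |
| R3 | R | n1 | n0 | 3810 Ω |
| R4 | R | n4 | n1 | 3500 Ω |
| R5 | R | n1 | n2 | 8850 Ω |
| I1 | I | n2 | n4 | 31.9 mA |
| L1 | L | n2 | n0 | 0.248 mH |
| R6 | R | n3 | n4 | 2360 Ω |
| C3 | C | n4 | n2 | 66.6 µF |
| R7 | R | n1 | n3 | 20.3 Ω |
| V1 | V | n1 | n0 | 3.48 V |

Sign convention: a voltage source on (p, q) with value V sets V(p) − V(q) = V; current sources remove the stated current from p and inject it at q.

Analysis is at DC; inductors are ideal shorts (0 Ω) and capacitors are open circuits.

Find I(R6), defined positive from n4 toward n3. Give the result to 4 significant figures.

MNA unknowns: 4 node voltages V₁..V_4 plus 2 source currents (L1, V1)
R1: Y=0.0004000 on G[2,0]
C1: Y=0.000 on G[4,3]
C2: Y=0.000 on G[2,4]
R2: Y=0.0006173 on G[0,4]
R3: Y=0.0002625 on G[1,0]
R4: Y=0.0002857 on G[4,1]
R5: Y=0.0001130 on G[1,2]
I1: z[2]−=0.0319, z[4]+=0.0319
L1: row V2−V0=0, i_L1 at 2,0
R6: Y=0.0004237 on G[3,4]
C3: Y=0.000 on G[4,2]
R7: Y=0.04926 on G[1,3]
V1: row V1−V0=3.48, i_V1 at 1,0
solve → V1=3.480, V2=0.000, V3=3.672, V4=25.97
aux → i_L1=-0.03151, i_V1=0.01456

0.009447 A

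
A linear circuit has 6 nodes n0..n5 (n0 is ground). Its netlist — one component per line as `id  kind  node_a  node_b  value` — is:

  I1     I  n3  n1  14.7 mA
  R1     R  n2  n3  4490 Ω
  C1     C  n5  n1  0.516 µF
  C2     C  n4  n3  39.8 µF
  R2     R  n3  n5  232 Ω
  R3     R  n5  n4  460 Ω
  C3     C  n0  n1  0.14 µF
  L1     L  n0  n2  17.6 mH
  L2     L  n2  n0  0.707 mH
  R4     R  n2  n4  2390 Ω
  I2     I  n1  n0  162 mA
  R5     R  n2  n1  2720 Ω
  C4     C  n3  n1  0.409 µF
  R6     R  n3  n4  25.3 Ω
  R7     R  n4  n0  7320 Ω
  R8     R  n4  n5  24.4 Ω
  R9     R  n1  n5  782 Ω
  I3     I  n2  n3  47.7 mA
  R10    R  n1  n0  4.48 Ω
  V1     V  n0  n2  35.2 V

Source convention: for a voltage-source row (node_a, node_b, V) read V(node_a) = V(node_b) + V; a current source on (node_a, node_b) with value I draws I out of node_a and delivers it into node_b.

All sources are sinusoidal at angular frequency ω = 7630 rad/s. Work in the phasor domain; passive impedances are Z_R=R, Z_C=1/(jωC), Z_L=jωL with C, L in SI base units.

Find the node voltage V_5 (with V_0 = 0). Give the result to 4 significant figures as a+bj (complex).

-0.3165-1.397j V

Element admittances at ω=7630 rad/s:
  I1: injects 0.0147 A into n1 (from n3)
  Y(R1) = 0.0002227+0.000j S between n2,n3
  Y(C1) = 0.000+0.003937j S between n5,n1
  Y(C2) = 0.000+0.3037j S between n4,n3
  Y(R2) = 0.004310+0.000j S between n3,n5
  Y(R3) = 0.002174+0.000j S between n5,n4
  Y(C3) = 0.000+0.001068j S between n0,n1
  Y(L1) = 0.000-0.007447j S between n0,n2
  Y(L2) = 0.000-0.1854j S between n2,n0
  Y(R4) = 0.0004184+0.000j S between n2,n4
  I2: injects 0.162 A into n0 (from n1)
  Y(R5) = 0.0003676+0.000j S between n2,n1
  Y(C4) = 0.000+0.003121j S between n3,n1
  Y(R6) = 0.03953+0.000j S between n3,n4
  Y(R7) = 0.0001366+0.000j S between n4,n0
  Y(R8) = 0.04098+0.000j S between n4,n5
  Y(R9) = 0.001279+0.000j S between n1,n5
  I3: injects 0.0477 A into n3 (from n2)
  Y(R10) = 0.2232+0.000j S between n1,n0
  V1: constraint V(n0)−V(n2) = 35.2
Assemble and solve the 6×6 MNA system:
  V(n1)=-0.6693+0.008131j  V(n2)=-35.20+0.000j  V(n3)=-0.1854-1.465j  V(n4)=-0.1909-1.400j  V(n5)=-0.3165-1.397j
  i(V1)=0.01256+6.788j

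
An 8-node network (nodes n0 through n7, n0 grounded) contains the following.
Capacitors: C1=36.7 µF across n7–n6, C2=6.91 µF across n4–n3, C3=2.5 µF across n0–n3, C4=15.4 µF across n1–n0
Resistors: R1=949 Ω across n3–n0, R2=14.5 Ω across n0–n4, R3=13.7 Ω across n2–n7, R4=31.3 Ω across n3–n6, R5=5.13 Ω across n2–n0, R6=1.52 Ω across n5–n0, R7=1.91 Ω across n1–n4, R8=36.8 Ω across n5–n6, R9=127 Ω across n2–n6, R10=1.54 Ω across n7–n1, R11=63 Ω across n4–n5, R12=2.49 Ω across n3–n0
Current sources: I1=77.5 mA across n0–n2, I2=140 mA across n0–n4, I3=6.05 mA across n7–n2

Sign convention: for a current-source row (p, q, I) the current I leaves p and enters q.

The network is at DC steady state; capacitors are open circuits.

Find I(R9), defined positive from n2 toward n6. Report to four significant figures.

0.003928 A

Apply KCL at each of the 7 non-ground nodes and solve the resulting linear system.
Node n1: branches {C4, R7, R10} → V_1 = 1.109
Node n2: branches {R3, I1, R5, R9, I3} → V_2 = 0.5824
Node n3: branches {C2, C3, R1, R4, R12} → V_3 = 0.006144
Node n4: branches {C2, R2, R7, I2, R11} → V_4 = 1.185
Node n5: branches {R6, R8, R11} → V_5 = 0.03007
Node n6: branches {C1, R4, R8, R9} → V_6 = 0.08358
Node n7: branches {C1, R3, R10, I3} → V_7 = 1.047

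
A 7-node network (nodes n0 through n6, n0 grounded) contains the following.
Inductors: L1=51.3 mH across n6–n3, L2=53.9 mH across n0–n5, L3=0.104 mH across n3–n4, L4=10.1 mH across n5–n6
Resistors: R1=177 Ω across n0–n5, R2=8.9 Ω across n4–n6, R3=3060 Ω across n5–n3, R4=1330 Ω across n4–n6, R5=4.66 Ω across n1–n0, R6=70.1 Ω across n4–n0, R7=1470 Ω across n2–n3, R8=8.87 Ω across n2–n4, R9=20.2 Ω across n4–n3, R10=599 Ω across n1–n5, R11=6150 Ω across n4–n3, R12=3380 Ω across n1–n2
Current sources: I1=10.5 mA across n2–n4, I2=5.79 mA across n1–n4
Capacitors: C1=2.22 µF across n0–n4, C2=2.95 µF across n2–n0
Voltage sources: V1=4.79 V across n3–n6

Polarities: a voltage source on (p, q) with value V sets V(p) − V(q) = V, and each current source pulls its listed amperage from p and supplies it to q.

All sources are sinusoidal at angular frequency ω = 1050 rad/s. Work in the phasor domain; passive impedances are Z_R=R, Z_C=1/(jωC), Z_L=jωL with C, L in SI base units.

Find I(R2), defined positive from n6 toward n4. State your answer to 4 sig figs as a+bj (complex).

-0.5378+0.007202j A

MNA unknowns: 6 node voltages V₁..V_6 plus 1 source current (V1)
L1: Y=0.000-0.01856j on G[6,3]
R1: Y=0.005650+0.000j on G[0,5]
R2: Y=0.1124+0.000j on G[4,6]
R3: Y=0.0003268+0.000j on G[5,3]
R4: Y=0.0007519+0.000j on G[4,6]
I1: z[2]−=0.0105, z[4]+=0.0105
C1: Y=0.000+0.002331j on G[0,4]
L2: Y=0.000-0.01767j on G[0,5]
C2: Y=0.000+0.003097j on G[2,0]
I2: z[1]−=0.00579, z[4]+=0.00579
L3: Y=0.000-9.158j on G[3,4]
R5: Y=0.2146+0.000j on G[1,0]
R6: Y=0.01427+0.000j on G[4,0]
R7: Y=0.0006803+0.000j on G[2,3]
R8: Y=0.1127+0.000j on G[2,4]
R9: Y=0.04950+0.000j on G[4,3]
R10: Y=0.001669+0.000j on G[1,5]
R11: Y=0.0001626+0.000j on G[4,3]
L4: Y=0.000-0.09430j on G[5,6]
R12: Y=0.0002959+0.000j on G[1,2]
V1: row V3−V6=4.79, i_V1 at 3,6
solve → V1=-0.03810-0.01723j, V2=2.486-2.432j, V3=2.655-2.306j, V4=2.651-2.371j, V5=-1.915-1.805j, V6=-2.135-2.306j
aux → i_V1=-0.5887+0.1170j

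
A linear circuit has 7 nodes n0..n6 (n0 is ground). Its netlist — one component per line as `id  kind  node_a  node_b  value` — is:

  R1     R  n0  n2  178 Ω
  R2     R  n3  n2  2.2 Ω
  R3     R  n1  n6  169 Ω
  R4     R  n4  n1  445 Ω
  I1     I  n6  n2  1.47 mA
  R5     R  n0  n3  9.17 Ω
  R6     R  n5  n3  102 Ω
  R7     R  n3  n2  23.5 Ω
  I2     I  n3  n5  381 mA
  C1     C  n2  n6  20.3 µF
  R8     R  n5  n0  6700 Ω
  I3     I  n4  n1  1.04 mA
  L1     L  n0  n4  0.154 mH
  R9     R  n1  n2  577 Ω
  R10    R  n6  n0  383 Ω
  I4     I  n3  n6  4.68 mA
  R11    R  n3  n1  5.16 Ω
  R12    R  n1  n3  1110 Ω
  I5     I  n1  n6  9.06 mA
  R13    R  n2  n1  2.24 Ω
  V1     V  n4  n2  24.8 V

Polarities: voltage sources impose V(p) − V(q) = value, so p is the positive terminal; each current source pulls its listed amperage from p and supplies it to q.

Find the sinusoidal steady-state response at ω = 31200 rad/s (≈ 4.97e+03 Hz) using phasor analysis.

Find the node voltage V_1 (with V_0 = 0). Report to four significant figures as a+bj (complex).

-19.10+9.311j V

Element admittances at ω=31200 rad/s:
  Y(R1) = 0.005618+0.000j S between n0,n2
  Y(R2) = 0.4545+0.000j S between n3,n2
  Y(R3) = 0.005917+0.000j S between n1,n6
  Y(R4) = 0.002247+0.000j S between n4,n1
  I1: injects 0.00147 A into n2 (from n6)
  Y(R5) = 0.1091+0.000j S between n0,n3
  Y(R6) = 0.009804+0.000j S between n5,n3
  Y(R7) = 0.04255+0.000j S between n3,n2
  I2: injects 0.381 A into n5 (from n3)
  Y(C1) = 0.000+0.6334j S between n2,n6
  Y(R8) = 0.0001493+0.000j S between n5,n0
  I3: injects 0.00104 A into n1 (from n4)
  Y(L1) = 0.000-0.2081j S between n0,n4
  Y(R9) = 0.001733+0.000j S between n1,n2
  Y(R10) = 0.002611+0.000j S between n6,n0
  I4: injects 0.00468 A into n6 (from n3)
  Y(R11) = 0.1938+0.000j S between n3,n1
  Y(R12) = 0.0009009+0.000j S between n1,n3
  I5: injects 0.00906 A into n6 (from n1)
  Y(R13) = 0.4464+0.000j S between n2,n1
  V1: constraint V(n4)−V(n2) = 24.8
Assemble and solve the 7×7 MNA system:
  V(n1)=-19.10+9.311j  V(n2)=-20.06+9.740j  V(n3)=-17.10+8.308j  V(n4)=4.743+9.740j  V(n5)=21.43+8.183j  V(n6)=-20.10+9.628j
  i(V1)=-2.082+0.9861j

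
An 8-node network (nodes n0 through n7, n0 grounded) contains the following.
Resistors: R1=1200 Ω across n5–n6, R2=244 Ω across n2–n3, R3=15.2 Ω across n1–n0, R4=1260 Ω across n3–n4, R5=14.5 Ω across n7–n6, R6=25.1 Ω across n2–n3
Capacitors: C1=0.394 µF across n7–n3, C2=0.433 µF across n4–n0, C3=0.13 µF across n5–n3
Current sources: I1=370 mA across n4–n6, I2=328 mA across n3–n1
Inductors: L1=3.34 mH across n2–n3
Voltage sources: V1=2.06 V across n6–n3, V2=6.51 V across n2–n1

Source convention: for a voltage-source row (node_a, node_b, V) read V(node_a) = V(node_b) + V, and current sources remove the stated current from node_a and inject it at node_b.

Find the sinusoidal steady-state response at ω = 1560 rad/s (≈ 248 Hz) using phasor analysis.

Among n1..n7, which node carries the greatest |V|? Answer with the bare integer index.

MNA unknowns: 7 node voltages V₁..V_7 plus 2 source currents (V1, V2)
R1: Y=0.0008333+0.000j on G[5,6]
C1: Y=0.000+0.0006146j on G[7,3]
C2: Y=0.000+0.0006755j on G[4,0]
R2: Y=0.004098+0.000j on G[2,3]
R3: Y=0.06579+0.000j on G[1,0]
I1: z[4]−=0.37, z[6]+=0.37
C3: Y=0.000+0.0002028j on G[5,3]
L1: Y=0.000-0.1919j on G[2,3]
R4: Y=0.0007937+0.000j on G[3,4]
R5: Y=0.06897+0.000j on G[7,6]
I2: z[3]−=0.328, z[1]+=0.328
R6: Y=0.03984+0.000j on G[2,3]
V1: row V6−V3=2.06, i_V1 at 6,3
V2: row V2−V1=6.51, i_V2 at 2,1
solve → V1=2.335+2.719j, V2=8.845+2.719j, V3=7.762+2.059j, V4=-264.8+227.5j, V5=9.707+1.585j, V6=9.822+2.059j, V7=9.822+2.040j
aux → i_V1=0.3699-0.001660j, i_V2=-0.1744+0.1789j

4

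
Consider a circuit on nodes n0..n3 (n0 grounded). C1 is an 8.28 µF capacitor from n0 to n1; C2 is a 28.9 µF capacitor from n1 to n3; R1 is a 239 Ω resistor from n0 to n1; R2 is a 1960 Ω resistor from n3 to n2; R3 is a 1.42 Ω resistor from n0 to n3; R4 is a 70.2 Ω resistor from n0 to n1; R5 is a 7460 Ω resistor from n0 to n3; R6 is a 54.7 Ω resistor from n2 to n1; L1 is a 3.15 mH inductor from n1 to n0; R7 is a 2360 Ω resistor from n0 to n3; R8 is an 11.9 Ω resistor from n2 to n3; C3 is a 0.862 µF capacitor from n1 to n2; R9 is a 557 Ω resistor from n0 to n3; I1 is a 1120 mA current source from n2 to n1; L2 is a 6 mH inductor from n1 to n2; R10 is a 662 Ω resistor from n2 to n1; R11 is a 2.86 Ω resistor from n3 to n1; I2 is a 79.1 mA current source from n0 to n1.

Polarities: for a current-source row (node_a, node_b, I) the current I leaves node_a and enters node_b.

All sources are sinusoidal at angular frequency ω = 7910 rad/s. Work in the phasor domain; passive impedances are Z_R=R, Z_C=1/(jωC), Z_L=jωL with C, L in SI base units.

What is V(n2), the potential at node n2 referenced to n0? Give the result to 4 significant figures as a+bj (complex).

-10.22-1.881j V

Apply KCL at each of the 3 non-ground nodes and solve the resulting linear system.
Node n1: branches {C1, C2, R1, R4, R6, L1, C3, I1, L2, R10, R11, I2} → V_1 = 1.960-0.9573j
Node n2: branches {R2, R6, R8, C3, I1, L2, R10} → V_2 = -10.22-1.881j
Node n3: branches {C2, R2, R3, R5, R7, R8, R9, R11} → V_3 = 0.02646-0.04538j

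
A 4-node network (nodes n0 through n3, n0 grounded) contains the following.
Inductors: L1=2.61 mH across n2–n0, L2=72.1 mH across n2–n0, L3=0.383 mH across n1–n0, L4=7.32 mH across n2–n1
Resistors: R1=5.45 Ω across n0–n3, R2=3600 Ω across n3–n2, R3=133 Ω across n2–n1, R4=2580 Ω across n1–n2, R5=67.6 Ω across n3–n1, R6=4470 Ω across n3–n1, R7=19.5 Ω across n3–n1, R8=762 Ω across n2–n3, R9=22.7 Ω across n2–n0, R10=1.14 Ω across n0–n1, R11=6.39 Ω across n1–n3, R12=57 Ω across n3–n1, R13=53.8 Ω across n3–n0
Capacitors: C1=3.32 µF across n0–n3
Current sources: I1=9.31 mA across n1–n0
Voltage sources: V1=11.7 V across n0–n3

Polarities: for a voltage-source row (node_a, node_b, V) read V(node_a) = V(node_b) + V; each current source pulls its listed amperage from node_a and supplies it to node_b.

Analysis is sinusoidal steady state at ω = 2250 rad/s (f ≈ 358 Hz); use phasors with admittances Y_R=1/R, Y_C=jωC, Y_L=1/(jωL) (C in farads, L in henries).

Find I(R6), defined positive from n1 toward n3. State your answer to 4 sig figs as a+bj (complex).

MNA unknowns: 3 node voltages V₁..V_3 plus 1 source current (V1)
L1: Y=0.000-0.1703j on G[2,0]
R1: Y=0.1835+0.000j on G[0,3]
R2: Y=0.0002778+0.000j on G[3,2]
L2: Y=0.000-0.006164j on G[2,0]
R3: Y=0.007519+0.000j on G[2,1]
R4: Y=0.0003876+0.000j on G[1,2]
C1: Y=0.000+0.007470j on G[0,3]
R5: Y=0.01479+0.000j on G[3,1]
R6: Y=0.0002237+0.000j on G[3,1]
R7: Y=0.05128+0.000j on G[3,1]
R8: Y=0.001312+0.000j on G[2,3]
R9: Y=0.04405+0.000j on G[2,0]
I1: z[1]−=0.00931, z[0]+=0.00931
R10: Y=0.8772+0.000j on G[0,1]
L3: Y=0.000-1.160j on G[1,0]
R11: Y=0.1565+0.000j on G[1,3]
R12: Y=0.01754+0.000j on G[3,1]
R13: Y=0.01859+0.000j on G[3,0]
L4: Y=0.000-0.06072j on G[2,1]
V1: row V0−V3=11.7, i_V1 at 0,3
solve → V1=-1.169-1.253j, V2=-0.3392-0.3616j, V3=-11.70+0.000j
aux → i_V1=-4.913+0.2143j

0.002356-0.0002803j A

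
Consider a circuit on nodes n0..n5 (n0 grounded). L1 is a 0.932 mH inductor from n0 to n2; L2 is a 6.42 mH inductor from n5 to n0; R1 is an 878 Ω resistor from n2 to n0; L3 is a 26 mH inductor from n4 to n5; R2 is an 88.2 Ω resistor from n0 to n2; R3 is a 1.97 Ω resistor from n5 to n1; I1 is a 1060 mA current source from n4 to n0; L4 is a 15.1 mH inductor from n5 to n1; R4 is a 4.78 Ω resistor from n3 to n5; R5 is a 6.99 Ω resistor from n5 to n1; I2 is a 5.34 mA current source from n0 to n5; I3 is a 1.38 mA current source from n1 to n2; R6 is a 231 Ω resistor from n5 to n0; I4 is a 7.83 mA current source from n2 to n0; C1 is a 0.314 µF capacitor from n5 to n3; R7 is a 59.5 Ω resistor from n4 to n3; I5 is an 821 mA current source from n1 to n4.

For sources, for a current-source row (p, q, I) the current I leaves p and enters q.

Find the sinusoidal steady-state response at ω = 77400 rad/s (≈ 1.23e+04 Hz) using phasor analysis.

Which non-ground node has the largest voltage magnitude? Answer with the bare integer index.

Apply KCL at each of the 5 non-ground nodes and solve the resulting linear system.
Node n1: branches {R3, L4, R5, I3, I5} → V_1 = -201.9-93.25j
Node n2: branches {L1, R1, R2, I3, I4} → V_2 = -0.2314-0.2571j
Node n3: branches {R4, C1, R7} → V_3 = -201.7-93.16j
Node n4: branches {L3, I1, R7, I5} → V_4 = -215.9-93.61j
Node n5: branches {L2, L3, R3, L4, R4, R5, I2, R6, C1} → V_5 = -200.6-93.25j

4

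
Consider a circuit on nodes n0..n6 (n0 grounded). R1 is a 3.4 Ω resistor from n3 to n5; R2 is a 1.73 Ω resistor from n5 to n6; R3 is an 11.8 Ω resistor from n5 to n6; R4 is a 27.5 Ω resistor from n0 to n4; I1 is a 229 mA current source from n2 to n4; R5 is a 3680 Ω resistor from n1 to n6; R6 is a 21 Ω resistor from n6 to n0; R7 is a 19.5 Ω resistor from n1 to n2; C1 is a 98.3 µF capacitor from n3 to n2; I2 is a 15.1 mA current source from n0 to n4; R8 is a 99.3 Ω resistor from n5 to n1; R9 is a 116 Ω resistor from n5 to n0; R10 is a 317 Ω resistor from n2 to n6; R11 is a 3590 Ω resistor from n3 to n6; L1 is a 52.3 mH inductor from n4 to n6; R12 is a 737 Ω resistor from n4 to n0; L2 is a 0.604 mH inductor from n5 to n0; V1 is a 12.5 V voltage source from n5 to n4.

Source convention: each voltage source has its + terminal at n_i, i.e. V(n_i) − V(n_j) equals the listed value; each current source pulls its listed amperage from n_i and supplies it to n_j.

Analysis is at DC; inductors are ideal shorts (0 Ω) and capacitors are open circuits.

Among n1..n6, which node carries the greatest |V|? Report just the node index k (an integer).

2

MNA unknowns: 6 node voltages V₁..V_6 plus 3 source currents (L1, L2, V1)
R1: Y=0.2941 on G[3,5]
R2: Y=0.5780 on G[5,6]
R3: Y=0.08475 on G[5,6]
R4: Y=0.03636 on G[0,4]
I1: z[2]−=0.229, z[4]+=0.229
R5: Y=0.0002717 on G[1,6]
R6: Y=0.04762 on G[6,0]
R7: Y=0.05128 on G[1,2]
C1: Y=0.000 on G[3,2]
I2: z[0]−=0.0151, z[4]+=0.0151
R8: Y=0.01007 on G[5,1]
R9: Y=0.008621 on G[5,0]
R10: Y=0.003155 on G[2,6]
R11: Y=0.0002786 on G[3,6]
L1: row V4−V6=0, i_L1 at 4,6
R12: Y=0.001357 on G[4,0]
L2: row V5−V0=0, i_L2 at 5,0
V1: row V5−V4=12.5, i_V1 at 5,4
solve → V1=-19.25, V2=-23.06, V3=-0.01183, V4=-12.50, V5=0.000, V6=-12.50
aux → i_L1=-8.848, i_L2=1.082, i_V1=-9.564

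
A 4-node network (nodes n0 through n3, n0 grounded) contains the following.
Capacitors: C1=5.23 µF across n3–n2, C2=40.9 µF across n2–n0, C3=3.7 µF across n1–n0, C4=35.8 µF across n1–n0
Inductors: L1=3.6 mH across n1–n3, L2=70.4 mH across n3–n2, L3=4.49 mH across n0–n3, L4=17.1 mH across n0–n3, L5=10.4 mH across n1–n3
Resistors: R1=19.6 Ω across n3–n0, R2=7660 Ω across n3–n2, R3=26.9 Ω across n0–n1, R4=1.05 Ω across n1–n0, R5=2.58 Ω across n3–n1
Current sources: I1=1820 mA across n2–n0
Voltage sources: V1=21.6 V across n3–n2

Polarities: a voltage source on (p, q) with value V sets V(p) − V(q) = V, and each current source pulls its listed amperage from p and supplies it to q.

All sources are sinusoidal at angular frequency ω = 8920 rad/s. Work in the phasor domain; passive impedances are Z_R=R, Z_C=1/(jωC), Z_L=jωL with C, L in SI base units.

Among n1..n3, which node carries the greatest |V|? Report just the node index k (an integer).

2

Apply KCL at each of the 3 non-ground nodes and solve the resulting linear system.
Node n1: branches {C3, L1, R3, C4, R4, R5, L5} → V_1 = 3.596+2.962j
Node n2: branches {C1, C2, R2, L2, I1, V1} → V_2 = -12.75+14.36j
Node n3: branches {C1, L1, R1, R2, L2, L3, L4, R5, L5, V1} → V_3 = 8.851+14.36j
Source currents: i(V1)=-3.422-5.625j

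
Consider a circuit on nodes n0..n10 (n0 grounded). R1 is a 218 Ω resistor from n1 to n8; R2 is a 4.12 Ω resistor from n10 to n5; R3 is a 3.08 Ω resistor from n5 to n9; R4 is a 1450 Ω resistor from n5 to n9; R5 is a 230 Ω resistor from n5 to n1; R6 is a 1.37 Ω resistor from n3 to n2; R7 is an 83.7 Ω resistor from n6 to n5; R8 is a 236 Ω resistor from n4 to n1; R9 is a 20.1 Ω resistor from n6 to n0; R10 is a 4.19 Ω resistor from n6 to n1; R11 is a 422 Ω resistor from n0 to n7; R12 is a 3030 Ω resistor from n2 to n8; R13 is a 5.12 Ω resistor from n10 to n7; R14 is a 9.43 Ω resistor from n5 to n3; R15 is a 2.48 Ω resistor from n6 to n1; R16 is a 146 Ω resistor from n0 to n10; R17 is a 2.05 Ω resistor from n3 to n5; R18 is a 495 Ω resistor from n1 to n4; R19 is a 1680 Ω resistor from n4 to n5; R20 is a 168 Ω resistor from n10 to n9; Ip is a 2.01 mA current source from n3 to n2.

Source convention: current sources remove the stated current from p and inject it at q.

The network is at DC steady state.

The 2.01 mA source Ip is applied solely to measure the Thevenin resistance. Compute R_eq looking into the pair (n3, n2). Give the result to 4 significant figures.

R_eq = 1.369 Ω

Apply KCL at each of the 10 non-ground nodes and solve the resulting linear system.
Node n1: branches {R1, R5, R8, R10, R15, R18} → V_1 = 6.194e-06
Node n2: branches {R6, R12, Ip} → V_2 = 0.002722
Node n3: branches {R6, R14, R17, Ip} → V_3 = -3.037e-05
Node n4: branches {R8, R18, R19} → V_4 = 3.140e-06
Node n5: branches {R2, R3, R4, R5, R7, R14, R17, R19} → V_5 = -2.896e-05
Node n6: branches {R7, R9, R10, R15} → V_6 = 5.159e-06
Node n7: branches {R11, R13} → V_7 = -2.759e-05
Node n8: branches {R1, R12} → V_8 = 0.0001885
Node n9: branches {R3, R4, R20} → V_9 = -2.894e-05
Node n10: branches {R2, R13, R16, R20} → V_10 = -2.793e-05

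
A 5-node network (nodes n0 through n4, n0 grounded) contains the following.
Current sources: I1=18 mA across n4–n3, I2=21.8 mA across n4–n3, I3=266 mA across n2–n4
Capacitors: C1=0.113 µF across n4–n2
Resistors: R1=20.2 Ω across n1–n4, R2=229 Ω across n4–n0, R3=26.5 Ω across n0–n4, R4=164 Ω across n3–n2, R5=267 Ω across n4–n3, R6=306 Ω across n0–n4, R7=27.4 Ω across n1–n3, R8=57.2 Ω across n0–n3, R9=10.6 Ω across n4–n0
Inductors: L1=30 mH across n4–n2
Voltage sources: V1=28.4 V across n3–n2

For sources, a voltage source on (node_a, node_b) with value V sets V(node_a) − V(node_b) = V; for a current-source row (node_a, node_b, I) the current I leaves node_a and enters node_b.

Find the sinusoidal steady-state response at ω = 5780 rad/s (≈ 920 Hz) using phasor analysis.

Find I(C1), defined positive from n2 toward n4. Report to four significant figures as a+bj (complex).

Apply KCL at each of the 4 non-ground nodes and solve the resulting linear system.
Node n1: branches {R1, R7} → V_1 = -1.589-1.330j
Node n2: branches {C1, L1, I3, R4, V1} → V_2 = -32.91-3.776j
Node n3: branches {I1, I2, R4, R5, R7, R8, V1} → V_3 = -4.510-3.776j
Node n4: branches {I1, C1, R1, R2, I2, R3, L1, I3, R5, R6, R9} → V_4 = 0.5644+0.4725j
Source currents: i(V1)=0.07110+0.1712j

0.002775-0.02186j A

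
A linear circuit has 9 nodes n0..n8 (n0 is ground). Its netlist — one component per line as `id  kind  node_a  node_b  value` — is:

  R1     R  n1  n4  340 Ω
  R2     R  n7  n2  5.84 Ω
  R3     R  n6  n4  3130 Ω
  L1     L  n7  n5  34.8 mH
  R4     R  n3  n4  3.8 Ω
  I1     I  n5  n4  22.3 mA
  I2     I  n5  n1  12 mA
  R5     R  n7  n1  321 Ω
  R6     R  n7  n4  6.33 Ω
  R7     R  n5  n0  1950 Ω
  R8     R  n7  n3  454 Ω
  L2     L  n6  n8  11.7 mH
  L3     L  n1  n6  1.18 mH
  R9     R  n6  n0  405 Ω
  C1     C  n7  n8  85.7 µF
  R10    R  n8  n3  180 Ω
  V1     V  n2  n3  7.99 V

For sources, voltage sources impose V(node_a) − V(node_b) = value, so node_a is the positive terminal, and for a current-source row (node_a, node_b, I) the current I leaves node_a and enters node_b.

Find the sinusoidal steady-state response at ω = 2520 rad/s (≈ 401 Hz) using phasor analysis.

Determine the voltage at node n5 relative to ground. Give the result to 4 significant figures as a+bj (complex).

Element admittances at ω=2520 rad/s:
  Y(R1) = 0.002941+0.000j S between n1,n4
  Y(R2) = 0.1712+0.000j S between n7,n2
  Y(R3) = 0.0003195+0.000j S between n6,n4
  Y(L1) = 0.000-0.01140j S between n7,n5
  Y(R4) = 0.2632+0.000j S between n3,n4
  I1: injects 0.0223 A into n4 (from n5)
  I2: injects 0.012 A into n1 (from n5)
  Y(R5) = 0.003115+0.000j S between n7,n1
  Y(R6) = 0.1580+0.000j S between n7,n4
  Y(R7) = 0.0005128+0.000j S between n5,n0
  Y(R8) = 0.002203+0.000j S between n7,n3
  Y(L2) = 0.000-0.03392j S between n6,n8
  Y(L3) = 0.000-0.3363j S between n1,n6
  Y(R9) = 0.002469+0.000j S between n6,n0
  Y(C1) = 0.000+0.2160j S between n7,n8
  Y(R10) = 0.005556+0.000j S between n8,n3
  V1: constraint V(n2)−V(n3) = 7.99
Assemble and solve the 9×9 MNA system:
  V(n1)=0.03364+0.5543j  V(n2)=3.107+0.3778j  V(n3)=-4.883+0.3778j  V(n4)=-2.986+0.3778j  V(n5)=-0.1465-2.627j  V(n6)=0.03043+0.5456j  V(n7)=-0.02836+0.3742j  V(n8)=-0.04273+0.4900j
  i(V1)=-0.5369-0.0006173j

-0.1465-2.627j V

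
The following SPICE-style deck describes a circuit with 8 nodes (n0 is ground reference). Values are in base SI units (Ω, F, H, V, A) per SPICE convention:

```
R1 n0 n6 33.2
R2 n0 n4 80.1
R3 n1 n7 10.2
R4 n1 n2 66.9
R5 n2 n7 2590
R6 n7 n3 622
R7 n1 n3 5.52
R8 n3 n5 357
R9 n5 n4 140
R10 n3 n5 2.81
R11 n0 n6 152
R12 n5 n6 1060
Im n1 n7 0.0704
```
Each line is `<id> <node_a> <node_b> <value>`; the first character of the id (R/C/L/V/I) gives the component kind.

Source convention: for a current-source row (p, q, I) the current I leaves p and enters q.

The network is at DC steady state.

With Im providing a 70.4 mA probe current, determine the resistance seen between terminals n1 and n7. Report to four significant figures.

Apply KCL at each of the 7 non-ground nodes and solve the resulting linear system.
Node n1: branches {R3, R4, R7, Im} → V_1 = -0.006192
Node n2: branches {R4, R5} → V_2 = 0.01153
Node n3: branches {R6, R7, R8, R10} → V_3 = 0.000
Node n4: branches {R2, R9} → V_4 = 0.000
Node n5: branches {R8, R9, R10, R12} → V_5 = 0.000
Node n6: branches {R1, R11, R12} → V_6 = 0.000
Node n7: branches {R3, R5, R6, Im} → V_7 = 0.6977

R_eq = 9.999 Ω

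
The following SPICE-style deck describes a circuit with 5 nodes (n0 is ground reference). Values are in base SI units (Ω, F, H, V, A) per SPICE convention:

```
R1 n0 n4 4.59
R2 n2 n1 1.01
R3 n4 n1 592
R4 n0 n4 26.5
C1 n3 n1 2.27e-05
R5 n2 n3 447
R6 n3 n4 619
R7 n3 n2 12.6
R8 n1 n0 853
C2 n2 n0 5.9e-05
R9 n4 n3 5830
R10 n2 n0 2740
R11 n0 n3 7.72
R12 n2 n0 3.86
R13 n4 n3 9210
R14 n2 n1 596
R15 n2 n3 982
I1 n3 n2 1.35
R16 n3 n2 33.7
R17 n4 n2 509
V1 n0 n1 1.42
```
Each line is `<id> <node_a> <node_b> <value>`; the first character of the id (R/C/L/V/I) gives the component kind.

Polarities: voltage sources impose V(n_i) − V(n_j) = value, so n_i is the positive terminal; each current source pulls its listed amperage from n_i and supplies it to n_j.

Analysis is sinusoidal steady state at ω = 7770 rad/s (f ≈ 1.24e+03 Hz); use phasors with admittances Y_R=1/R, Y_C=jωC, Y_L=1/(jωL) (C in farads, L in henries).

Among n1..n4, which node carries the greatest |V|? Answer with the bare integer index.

MNA unknowns: 4 node voltages V₁..V_4 plus 1 source current (V1)
R1: Y=0.2179+0.000j on G[0,4]
R2: Y=0.9901+0.000j on G[2,1]
R3: Y=0.001689+0.000j on G[4,1]
R4: Y=0.03774+0.000j on G[0,4]
C1: Y=0.000+0.1764j on G[3,1]
R5: Y=0.002237+0.000j on G[2,3]
R6: Y=0.001616+0.000j on G[3,4]
R7: Y=0.07937+0.000j on G[3,2]
R8: Y=0.001172+0.000j on G[1,0]
C2: Y=0.000+0.4584j on G[2,0]
R9: Y=0.0001715+0.000j on G[4,3]
R10: Y=0.0003650+0.000j on G[2,0]
R11: Y=0.1295+0.000j on G[0,3]
R12: Y=0.2591+0.000j on G[2,0]
R13: Y=0.0001086+0.000j on G[4,3]
R14: Y=0.001678+0.000j on G[2,1]
R15: Y=0.001018+0.000j on G[2,3]
I1: z[3]−=1.35, z[2]+=1.35
R16: Y=0.02967+0.000j on G[3,2]
R17: Y=0.001965+0.000j on G[4,2]
V1: row V0−V1=1.42, i_V1 at 0,1
solve → V1=-1.420+0.000j, V2=-0.2932+0.2714j, V3=-4.153+2.103j, V4=-0.04153+0.01731j
aux → i_V1=-0.7507+0.2128j

3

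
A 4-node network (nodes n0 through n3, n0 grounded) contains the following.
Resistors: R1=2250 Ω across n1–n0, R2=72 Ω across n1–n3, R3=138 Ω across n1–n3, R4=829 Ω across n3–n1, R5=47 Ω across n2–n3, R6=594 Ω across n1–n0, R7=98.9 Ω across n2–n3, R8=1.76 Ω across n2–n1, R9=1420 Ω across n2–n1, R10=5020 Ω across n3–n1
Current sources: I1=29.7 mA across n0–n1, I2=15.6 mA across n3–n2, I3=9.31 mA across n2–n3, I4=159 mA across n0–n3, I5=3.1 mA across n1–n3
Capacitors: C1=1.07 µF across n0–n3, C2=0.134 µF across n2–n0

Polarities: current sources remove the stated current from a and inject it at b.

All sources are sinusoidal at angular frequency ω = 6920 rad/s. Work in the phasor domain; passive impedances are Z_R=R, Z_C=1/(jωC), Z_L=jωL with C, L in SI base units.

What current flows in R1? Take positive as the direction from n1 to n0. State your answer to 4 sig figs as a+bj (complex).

Element admittances at ω=6920 rad/s:
  Y(R1) = 0.0004444+0.000j S between n1,n0
  Y(R2) = 0.01389+0.000j S between n1,n3
  Y(R3) = 0.007246+0.000j S between n1,n3
  Y(R4) = 0.001206+0.000j S between n3,n1
  I1: injects 0.0297 A into n1 (from n0)
  Y(R5) = 0.02128+0.000j S between n2,n3
  Y(C1) = 0.000+0.007404j S between n0,n3
  I2: injects 0.0156 A into n2 (from n3)
  Y(R6) = 0.001684+0.000j S between n1,n0
  Y(C2) = 0.000+0.0009273j S between n2,n0
  I3: injects 0.00931 A into n3 (from n2)
  I4: injects 0.159 A into n3 (from n0)
  Y(R7) = 0.01011+0.000j S between n2,n3
  Y(R8) = 0.5682+0.000j S between n2,n1
  Y(R9) = 0.0007042+0.000j S between n2,n1
  Y(R10) = 0.0001992+0.000j S between n3,n1
  I5: injects 0.0031 A into n3 (from n1)
Assemble and solve the 3×3 MNA system:
  V(n1)=5.321-20.62j  V(n2)=5.296-20.67j  V(n3)=5.262-21.37j

0.002365-0.009163j A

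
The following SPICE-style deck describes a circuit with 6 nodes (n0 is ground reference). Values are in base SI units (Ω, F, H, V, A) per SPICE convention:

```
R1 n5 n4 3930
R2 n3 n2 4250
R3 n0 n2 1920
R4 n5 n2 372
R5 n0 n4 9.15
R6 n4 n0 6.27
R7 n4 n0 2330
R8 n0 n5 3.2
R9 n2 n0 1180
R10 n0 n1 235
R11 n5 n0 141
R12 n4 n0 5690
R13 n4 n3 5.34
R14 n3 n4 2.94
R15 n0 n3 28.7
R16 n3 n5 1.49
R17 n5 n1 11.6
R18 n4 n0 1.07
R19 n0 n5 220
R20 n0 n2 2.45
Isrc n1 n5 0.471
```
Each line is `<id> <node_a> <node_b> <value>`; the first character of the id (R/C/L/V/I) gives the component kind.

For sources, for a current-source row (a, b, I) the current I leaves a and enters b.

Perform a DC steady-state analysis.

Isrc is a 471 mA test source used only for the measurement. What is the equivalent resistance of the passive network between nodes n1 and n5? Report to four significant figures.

Element admittances at DC:
  Y(R1) = 0.0002545 S between n5,n4
  Y(R2) = 0.0002353 S between n3,n2
  Y(R3) = 0.0005208 S between n0,n2
  Y(R4) = 0.002688 S between n5,n2
  Y(R5) = 0.1093 S between n0,n4
  Y(R6) = 0.1595 S between n4,n0
  Y(R7) = 0.0004292 S between n4,n0
  Y(R8) = 0.3125 S between n0,n5
  Y(R9) = 0.0008475 S between n2,n0
  Y(R10) = 0.004255 S between n0,n1
  Y(R11) = 0.007092 S between n5,n0
  Y(R12) = 0.0001757 S between n4,n0
  Y(R13) = 0.1873 S between n4,n3
  Y(R14) = 0.3401 S between n3,n4
  Y(R15) = 0.03484 S between n0,n3
  Y(R16) = 0.6711 S between n3,n5
  Y(R17) = 0.08621 S between n5,n1
  Y(R18) = 0.9346 S between n4,n0
  Y(R19) = 0.004545 S between n0,n5
  Y(R20) = 0.4082 S between n0,n2
  Isrc: injects 0.471 A into n5 (from n1)
Assemble and solve the 5×5 MNA system:
  V(n1)=-5.170  V(n2)=0.0002615  V(n3)=0.02380  V(n4)=0.007254  V(n5)=0.03804

R_eq = 11.06 Ω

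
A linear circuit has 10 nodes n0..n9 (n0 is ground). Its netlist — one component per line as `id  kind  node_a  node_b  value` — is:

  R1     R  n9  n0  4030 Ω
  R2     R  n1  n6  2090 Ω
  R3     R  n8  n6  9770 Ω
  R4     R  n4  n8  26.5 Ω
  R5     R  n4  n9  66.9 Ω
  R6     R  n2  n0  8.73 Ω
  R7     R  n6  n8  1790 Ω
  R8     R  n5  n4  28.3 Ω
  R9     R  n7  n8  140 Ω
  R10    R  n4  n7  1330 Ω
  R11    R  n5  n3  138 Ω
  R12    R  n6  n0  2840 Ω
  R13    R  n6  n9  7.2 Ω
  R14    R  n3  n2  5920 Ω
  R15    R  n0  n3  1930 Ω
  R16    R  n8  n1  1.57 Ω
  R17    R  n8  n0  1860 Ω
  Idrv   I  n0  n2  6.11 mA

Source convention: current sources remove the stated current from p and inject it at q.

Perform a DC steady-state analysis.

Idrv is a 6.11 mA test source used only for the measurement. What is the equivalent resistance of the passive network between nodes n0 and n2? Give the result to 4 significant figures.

Element admittances at DC:
  Y(R1) = 0.0002481 S between n9,n0
  Y(R2) = 0.0004785 S between n1,n6
  Y(R3) = 0.0001024 S between n8,n6
  Y(R4) = 0.03774 S between n4,n8
  Y(R5) = 0.01495 S between n4,n9
  Y(R6) = 0.1145 S between n2,n0
  Y(R7) = 0.0005587 S between n6,n8
  Y(R8) = 0.03534 S between n5,n4
  Y(R9) = 0.007143 S between n7,n8
  Y(R10) = 0.0007519 S between n4,n7
  Y(R11) = 0.007246 S between n5,n3
  Y(R12) = 0.0003521 S between n6,n0
  Y(R13) = 0.1389 S between n6,n9
  Y(R14) = 0.0001689 S between n3,n2
  Y(R15) = 0.0005181 S between n0,n3
  Y(R16) = 0.6369 S between n8,n1
  Y(R17) = 0.0005376 S between n8,n0
  Idrv: injects 0.00611 A into n2 (from n0)
Assemble and solve the 9×9 MNA system:
  V(n1)=0.004617  V(n2)=0.05327  V(n3)=0.005547  V(n4)=0.004685  V(n5)=0.004831  V(n6)=0.004502  V(n7)=0.004623  V(n8)=0.004617  V(n9)=0.004512

R_eq = 8.718 Ω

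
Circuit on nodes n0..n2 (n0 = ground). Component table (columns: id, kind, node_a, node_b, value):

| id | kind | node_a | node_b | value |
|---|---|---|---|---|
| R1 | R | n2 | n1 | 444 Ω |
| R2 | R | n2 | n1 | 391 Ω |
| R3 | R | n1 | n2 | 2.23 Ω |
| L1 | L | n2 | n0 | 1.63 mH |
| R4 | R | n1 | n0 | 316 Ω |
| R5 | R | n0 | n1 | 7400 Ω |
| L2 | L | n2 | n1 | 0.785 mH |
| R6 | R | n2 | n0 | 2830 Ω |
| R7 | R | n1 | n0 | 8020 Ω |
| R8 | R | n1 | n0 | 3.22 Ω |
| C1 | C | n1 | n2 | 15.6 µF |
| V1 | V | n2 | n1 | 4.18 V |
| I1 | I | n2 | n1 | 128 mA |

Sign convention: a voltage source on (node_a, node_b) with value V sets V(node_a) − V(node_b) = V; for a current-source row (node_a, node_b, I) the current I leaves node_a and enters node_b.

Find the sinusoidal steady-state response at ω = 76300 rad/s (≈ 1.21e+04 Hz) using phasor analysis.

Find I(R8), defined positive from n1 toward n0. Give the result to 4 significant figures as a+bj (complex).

MNA unknowns: 2 node voltages V₁..V_2 plus 1 source current (V1)
R1: Y=0.002252+0.000j on G[2,1]
R2: Y=0.002558+0.000j on G[2,1]
R3: Y=0.4484+0.000j on G[1,2]
L1: Y=0.000-0.008041j on G[2,0]
R4: Y=0.003165+0.000j on G[1,0]
R5: Y=0.0001351+0.000j on G[0,1]
L2: Y=0.000-0.01670j on G[2,1]
R6: Y=0.0003534+0.000j on G[2,0]
R7: Y=0.0001247+0.000j on G[1,0]
R8: Y=0.3106+0.000j on G[1,0]
C1: Y=0.000+1.190j on G[1,2]
V1: row V2−V1=4.18, i_V1 at 2,1
I1: z[2]−=0.128, z[1]+=0.128
solve → V1=-0.007429+0.1067j, V2=4.173+0.1067j
aux → i_V1=-2.025-4.872j

-0.002307+0.03315j A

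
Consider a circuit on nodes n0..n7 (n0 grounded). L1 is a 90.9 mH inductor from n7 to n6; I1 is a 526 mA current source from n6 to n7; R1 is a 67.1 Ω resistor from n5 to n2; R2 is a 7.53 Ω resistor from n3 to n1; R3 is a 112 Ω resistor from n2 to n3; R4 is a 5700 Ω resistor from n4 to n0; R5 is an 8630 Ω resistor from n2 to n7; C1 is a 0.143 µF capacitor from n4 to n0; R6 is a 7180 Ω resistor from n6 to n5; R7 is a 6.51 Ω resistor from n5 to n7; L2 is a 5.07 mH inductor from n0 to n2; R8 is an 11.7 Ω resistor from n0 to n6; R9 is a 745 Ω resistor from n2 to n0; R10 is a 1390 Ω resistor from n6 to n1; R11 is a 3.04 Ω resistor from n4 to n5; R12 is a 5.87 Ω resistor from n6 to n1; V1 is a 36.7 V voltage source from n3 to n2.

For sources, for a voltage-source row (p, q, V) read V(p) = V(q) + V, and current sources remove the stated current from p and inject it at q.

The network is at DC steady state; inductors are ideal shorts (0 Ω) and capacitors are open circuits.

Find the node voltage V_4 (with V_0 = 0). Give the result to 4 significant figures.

14.35 V

MNA unknowns: 7 node voltages V₁..V_7 plus 3 source currents (L1, L2, V1)
L1: row V7−V6=0, i_L1 at 7,6
I1: z[6]−=0.526, z[7]+=0.526
R1: Y=0.01490 on G[5,2]
R2: Y=0.1328 on G[3,1]
R3: Y=0.008929 on G[2,3]
R4: Y=0.0001754 on G[4,0]
R5: Y=0.0001159 on G[2,7]
C1: Y=0.000 on G[4,0]
R6: Y=0.0001393 on G[6,5]
R7: Y=0.1536 on G[5,7]
L2: row V0−V2=0, i_L2 at 0,2
R8: Y=0.08547 on G[0,6]
R9: Y=0.001342 on G[2,0]
R10: Y=0.0007194 on G[6,1]
R11: Y=0.3289 on G[4,5]
R12: Y=0.1704 on G[6,1]
V1: row V3−V2=36.7, i_V1 at 3,2
solve → V1=24.91, V2=0.000, V3=36.70, V4=14.35, V5=14.35, V6=15.76, V7=15.76
aux → i_L1=0.3079, i_L2=1.350, i_V1=-1.893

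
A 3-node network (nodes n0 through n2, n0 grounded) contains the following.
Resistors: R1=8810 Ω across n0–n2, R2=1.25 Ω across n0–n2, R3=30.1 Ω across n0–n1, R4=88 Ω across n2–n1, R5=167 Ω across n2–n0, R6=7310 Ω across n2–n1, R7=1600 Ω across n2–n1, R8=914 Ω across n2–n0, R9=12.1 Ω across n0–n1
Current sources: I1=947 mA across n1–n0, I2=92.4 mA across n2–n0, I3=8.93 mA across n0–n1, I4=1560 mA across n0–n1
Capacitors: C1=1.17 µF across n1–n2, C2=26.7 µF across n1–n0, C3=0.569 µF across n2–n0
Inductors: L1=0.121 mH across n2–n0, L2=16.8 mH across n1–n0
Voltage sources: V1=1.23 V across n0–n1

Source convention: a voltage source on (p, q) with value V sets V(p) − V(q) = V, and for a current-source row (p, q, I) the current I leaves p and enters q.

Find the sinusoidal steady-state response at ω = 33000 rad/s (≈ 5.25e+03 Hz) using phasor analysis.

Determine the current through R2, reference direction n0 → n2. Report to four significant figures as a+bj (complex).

0.08892+0.06732j A

Apply KCL at each of the 2 non-ground nodes and solve the resulting linear system.
Node n1: branches {I1, R3, C1, C2, R4, I3, R6, I4, L2, R7, R9, V1} → V_1 = -1.230+0.000j
Node n2: branches {R1, I2, R2, C1, R4, R5, R6, L1, C3, R7, R8} → V_2 = -0.1112-0.08415j
Source currents: i(V1)=-0.7813-1.124j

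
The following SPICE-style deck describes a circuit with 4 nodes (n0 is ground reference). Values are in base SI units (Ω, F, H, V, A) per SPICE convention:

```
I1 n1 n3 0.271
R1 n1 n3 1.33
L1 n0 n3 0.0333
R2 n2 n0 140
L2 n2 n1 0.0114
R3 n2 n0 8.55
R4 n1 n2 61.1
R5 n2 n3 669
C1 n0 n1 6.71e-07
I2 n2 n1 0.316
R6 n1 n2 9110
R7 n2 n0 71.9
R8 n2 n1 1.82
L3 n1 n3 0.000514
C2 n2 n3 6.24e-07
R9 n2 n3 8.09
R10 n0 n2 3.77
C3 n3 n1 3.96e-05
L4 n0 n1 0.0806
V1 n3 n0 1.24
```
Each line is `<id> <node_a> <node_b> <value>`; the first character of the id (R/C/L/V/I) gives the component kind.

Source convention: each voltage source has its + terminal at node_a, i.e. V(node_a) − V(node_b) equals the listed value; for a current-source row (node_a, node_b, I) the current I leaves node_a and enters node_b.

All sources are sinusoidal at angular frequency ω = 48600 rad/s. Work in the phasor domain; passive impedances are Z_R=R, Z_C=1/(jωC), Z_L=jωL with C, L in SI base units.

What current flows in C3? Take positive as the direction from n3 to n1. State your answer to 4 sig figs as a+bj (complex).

0.2819+0.1780j A

Apply KCL at each of the 3 non-ground nodes and solve the resulting linear system.
Node n1: branches {I1, R1, L2, R4, C1, I2, R6, R8, L3, C3, L4} → V_1 = 1.148+0.1465j
Node n2: branches {R2, L2, R3, R4, R5, I2, R6, R7, R8, C2, R9, R10} → V_2 = 0.4492+0.09651j
Node n3: branches {I1, R1, L1, R5, L3, C2, R9, C3, V1} → V_3 = 1.240+0.000j
Source currents: i(V1)=-0.1764-0.07528j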